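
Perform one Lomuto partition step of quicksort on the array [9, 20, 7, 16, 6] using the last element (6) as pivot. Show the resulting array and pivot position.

Lomuto partition with pivot = 6:

Initial array: [9, 20, 7, 16, 6]

arr[0]=9 > 6: no swap
arr[1]=20 > 6: no swap
arr[2]=7 > 6: no swap
arr[3]=16 > 6: no swap

Place pivot at position 0: [6, 20, 7, 16, 9]
Pivot position: 0

After partitioning with pivot 6, the array becomes [6, 20, 7, 16, 9]. The pivot is placed at index 0. All elements to the left of the pivot are <= 6, and all elements to the right are > 6.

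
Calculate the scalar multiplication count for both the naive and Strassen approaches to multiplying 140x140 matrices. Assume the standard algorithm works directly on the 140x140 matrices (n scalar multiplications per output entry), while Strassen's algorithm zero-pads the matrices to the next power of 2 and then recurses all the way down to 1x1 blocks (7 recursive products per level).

Matrix multiplication for 140x140 matrices:

Strassen's algorithm requires power-of-2 dimensions. Pad 140x140 to 256x256 (next power of 2).

Standard algorithm: 140^3 = 2744000 multiplications
Strassen's algorithm: 7^(log2(256)) = 7^8 = 5764801 multiplications
Difference: 2744000 - 5764801 = -3020801 (Strassen uses MORE here due to padding overhead — for small or just-over-power-of-2 n, padding can outweigh the per-level savings)

Standard: 2744000 multiplications (140^3). Strassen: 5764801 multiplications (7^8, after padding to 256x256). Strassen reduces 8 recursive multiplications to 7 at each level.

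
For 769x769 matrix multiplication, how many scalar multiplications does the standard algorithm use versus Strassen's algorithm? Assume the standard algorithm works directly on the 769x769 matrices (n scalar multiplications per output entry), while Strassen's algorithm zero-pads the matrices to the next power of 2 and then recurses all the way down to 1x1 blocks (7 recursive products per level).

Matrix multiplication for 769x769 matrices:

Strassen's algorithm requires power-of-2 dimensions. Pad 769x769 to 1024x1024 (next power of 2).

Standard algorithm: 769^3 = 454756609 multiplications
Strassen's algorithm: 7^(log2(1024)) = 7^10 = 282475249 multiplications
Savings: 454756609 - 282475249 = 172281360 multiplications

Standard: 454756609 multiplications (769^3). Strassen: 282475249 multiplications (7^10, after padding to 1024x1024). Strassen reduces 8 recursive multiplications to 7 at each level.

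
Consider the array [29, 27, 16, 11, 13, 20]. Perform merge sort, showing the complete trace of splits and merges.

Merge sort trace:

Split: [29, 27, 16, 11, 13, 20] -> [29, 27, 16] and [11, 13, 20]
  Split: [29, 27, 16] -> [29] and [27, 16]
    Split: [27, 16] -> [27] and [16]
    Merge: [27] + [16] -> [16, 27]
  Merge: [29] + [16, 27] -> [16, 27, 29]
  Split: [11, 13, 20] -> [11] and [13, 20]
    Split: [13, 20] -> [13] and [20]
    Merge: [13] + [20] -> [13, 20]
  Merge: [11] + [13, 20] -> [11, 13, 20]
Merge: [16, 27, 29] + [11, 13, 20] -> [11, 13, 16, 20, 27, 29]

Final sorted array: [11, 13, 16, 20, 27, 29]

The merge sort proceeds by recursively splitting the array and merging sorted halves.
After all merges, the sorted array is [11, 13, 16, 20, 27, 29].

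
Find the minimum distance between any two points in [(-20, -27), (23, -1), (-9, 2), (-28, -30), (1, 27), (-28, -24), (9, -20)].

Computing all pairwise distances among 7 points:

d((-20, -27), (23, -1)) = 50.2494
d((-20, -27), (-9, 2)) = 31.0161
d((-20, -27), (-28, -30)) = 8.544
d((-20, -27), (1, 27)) = 57.9396
d((-20, -27), (-28, -24)) = 8.544
d((-20, -27), (9, -20)) = 29.8329
d((23, -1), (-9, 2)) = 32.1403
d((23, -1), (-28, -30)) = 58.6686
d((23, -1), (1, 27)) = 35.609
d((23, -1), (-28, -24)) = 55.9464
d((23, -1), (9, -20)) = 23.6008
d((-9, 2), (-28, -30)) = 37.2156
d((-9, 2), (1, 27)) = 26.9258
d((-9, 2), (-28, -24)) = 32.2025
d((-9, 2), (9, -20)) = 28.4253
d((-28, -30), (1, 27)) = 63.9531
d((-28, -30), (-28, -24)) = 6.0 <-- minimum
d((-28, -30), (9, -20)) = 38.3275
d((1, 27), (-28, -24)) = 58.6686
d((1, 27), (9, -20)) = 47.676
d((-28, -24), (9, -20)) = 37.2156

Closest pair: (-28, -30) and (-28, -24) with distance 6.0

The closest pair is (-28, -30) and (-28, -24) with Euclidean distance 6.0. For 7 points, brute-force pairwise comparison is shown above. For large n, the divide-and-conquer algorithm (sort by x, recurse on halves, check the dividing strip) achieves O(n log n).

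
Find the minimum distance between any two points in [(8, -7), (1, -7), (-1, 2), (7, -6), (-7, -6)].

Computing all pairwise distances among 5 points:

d((8, -7), (1, -7)) = 7.0
d((8, -7), (-1, 2)) = 12.7279
d((8, -7), (7, -6)) = 1.4142 <-- minimum
d((8, -7), (-7, -6)) = 15.0333
d((1, -7), (-1, 2)) = 9.2195
d((1, -7), (7, -6)) = 6.0828
d((1, -7), (-7, -6)) = 8.0623
d((-1, 2), (7, -6)) = 11.3137
d((-1, 2), (-7, -6)) = 10.0
d((7, -6), (-7, -6)) = 14.0

Closest pair: (8, -7) and (7, -6) with distance 1.4142

The closest pair is (8, -7) and (7, -6) with Euclidean distance 1.4142. For 5 points, brute-force pairwise comparison is shown above. For large n, the divide-and-conquer algorithm (sort by x, recurse on halves, check the dividing strip) achieves O(n log n).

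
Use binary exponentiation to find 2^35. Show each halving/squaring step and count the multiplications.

Computing 2^35 by squaring (build up from 2^1; each line after the first costs one multiplication):

2^1 = 2
2^2 = (2^1)^2 = 2^2 = 4
2^4 = (2^2)^2 = 4^2 = 16
2^8 = (2^4)^2 = 16^2 = 256
2^16 = (2^8)^2 = 256^2 = 65536
2^17 = 2 * 2^16 = 2 * 65536 = 131072
2^34 = (2^17)^2 = 131072^2 = 17179869184
2^35 = 2 * 2^34 = 2 * 17179869184 = 34359738368

Result: 34359738368
Multiplications needed: 7 (7 lines after 2^1)

2^35 = 34359738368. Using exponentiation by squaring, this requires 7 multiplications. The key idea: if the exponent is even, square the half-power; if odd, multiply by the base once.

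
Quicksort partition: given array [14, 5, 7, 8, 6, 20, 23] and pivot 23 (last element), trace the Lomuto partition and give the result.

Lomuto partition with pivot = 23:

Initial array: [14, 5, 7, 8, 6, 20, 23]

arr[0]=14 <= 23: swap with position 0, array becomes [14, 5, 7, 8, 6, 20, 23]
arr[1]=5 <= 23: swap with position 1, array becomes [14, 5, 7, 8, 6, 20, 23]
arr[2]=7 <= 23: swap with position 2, array becomes [14, 5, 7, 8, 6, 20, 23]
arr[3]=8 <= 23: swap with position 3, array becomes [14, 5, 7, 8, 6, 20, 23]
arr[4]=6 <= 23: swap with position 4, array becomes [14, 5, 7, 8, 6, 20, 23]
arr[5]=20 <= 23: swap with position 5, array becomes [14, 5, 7, 8, 6, 20, 23]

Place pivot at position 6: [14, 5, 7, 8, 6, 20, 23]
Pivot position: 6

After partitioning with pivot 23, the array becomes [14, 5, 7, 8, 6, 20, 23]. The pivot is placed at index 6. All elements to the left of the pivot are <= 23, and all elements to the right are > 23.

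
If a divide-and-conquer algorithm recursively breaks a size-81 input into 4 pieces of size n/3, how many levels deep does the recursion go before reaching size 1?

For divide and conquer with division factor 3:

Problem sizes at each level:
Level 0: 81
Level 1: 27
Level 2: 9
Level 3: 3
Level 4: 1

The root is level 0 and the size-1 base case is level 4 (the tree spans levels 0 through 4, i.e. 5 levels counting the root), so the depth is the number of divisions: log_3(81) = 4

The recursion tree depth is log_3(81) = 4. At each level, the problem size is divided by 3, so it takes 4 divisions to reduce to a base case of size 1. The algorithm makes 4 recursive calls at each level.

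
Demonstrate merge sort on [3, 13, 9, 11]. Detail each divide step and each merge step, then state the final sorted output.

Merge sort trace:

Split: [3, 13, 9, 11] -> [3, 13] and [9, 11]
  Split: [3, 13] -> [3] and [13]
  Merge: [3] + [13] -> [3, 13]
  Split: [9, 11] -> [9] and [11]
  Merge: [9] + [11] -> [9, 11]
Merge: [3, 13] + [9, 11] -> [3, 9, 11, 13]

Final sorted array: [3, 9, 11, 13]

The merge sort proceeds by recursively splitting the array and merging sorted halves.
After all merges, the sorted array is [3, 9, 11, 13].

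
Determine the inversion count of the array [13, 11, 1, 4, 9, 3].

Finding inversions in [13, 11, 1, 4, 9, 3]:

(0, 1): arr[0]=13 > arr[1]=11
(0, 2): arr[0]=13 > arr[2]=1
(0, 3): arr[0]=13 > arr[3]=4
(0, 4): arr[0]=13 > arr[4]=9
(0, 5): arr[0]=13 > arr[5]=3
(1, 2): arr[1]=11 > arr[2]=1
(1, 3): arr[1]=11 > arr[3]=4
(1, 4): arr[1]=11 > arr[4]=9
(1, 5): arr[1]=11 > arr[5]=3
(3, 5): arr[3]=4 > arr[5]=3
(4, 5): arr[4]=9 > arr[5]=3

Total inversions: 11

The array has 11 inversion(s): (0,1), (0,2), (0,3), (0,4), (0,5), (1,2), (1,3), (1,4), (1,5), (3,5), (4,5). Each pair (i,j) satisfies i < j and arr[i] > arr[j].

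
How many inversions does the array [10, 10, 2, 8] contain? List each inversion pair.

Finding inversions in [10, 10, 2, 8]:

(0, 2): arr[0]=10 > arr[2]=2
(0, 3): arr[0]=10 > arr[3]=8
(1, 2): arr[1]=10 > arr[2]=2
(1, 3): arr[1]=10 > arr[3]=8

Total inversions: 4

The array has 4 inversion(s): (0,2), (0,3), (1,2), (1,3). Each pair (i,j) satisfies i < j and arr[i] > arr[j].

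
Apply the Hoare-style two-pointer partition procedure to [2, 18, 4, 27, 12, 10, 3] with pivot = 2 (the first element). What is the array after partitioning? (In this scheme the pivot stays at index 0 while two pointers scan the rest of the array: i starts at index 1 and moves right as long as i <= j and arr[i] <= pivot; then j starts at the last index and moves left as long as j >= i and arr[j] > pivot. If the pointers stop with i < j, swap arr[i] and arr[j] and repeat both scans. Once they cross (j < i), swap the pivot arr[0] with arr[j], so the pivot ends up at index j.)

Hoare-style two-pointer partition with pivot = 2:

Initial array: [2, 18, 4, 27, 12, 10, 3]

Pointers start at i = 1, j = 6.
i ends at 1, j ends at 0: the pointers have crossed (j < i), so scanning stops.

j = 0, so swapping arr[0] with arr[j] leaves the pivot at position 0: [2, 18, 4, 27, 12, 10, 3]
Pivot position: 0

After partitioning with pivot 2, the array becomes [2, 18, 4, 27, 12, 10, 3]. The pivot is placed at index 0. All elements to the left of the pivot are <= 2, and all elements to the right are > 2.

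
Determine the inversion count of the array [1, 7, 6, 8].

Finding inversions in [1, 7, 6, 8]:

(1, 2): arr[1]=7 > arr[2]=6

Total inversions: 1

The array has 1 inversion(s): (1,2). Each pair (i,j) satisfies i < j and arr[i] > arr[j].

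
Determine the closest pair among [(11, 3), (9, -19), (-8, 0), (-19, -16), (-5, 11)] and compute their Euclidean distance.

Computing all pairwise distances among 5 points:

d((11, 3), (9, -19)) = 22.0907
d((11, 3), (-8, 0)) = 19.2354
d((11, 3), (-19, -16)) = 35.5106
d((11, 3), (-5, 11)) = 17.8885
d((9, -19), (-8, 0)) = 25.4951
d((9, -19), (-19, -16)) = 28.1603
d((9, -19), (-5, 11)) = 33.1059
d((-8, 0), (-19, -16)) = 19.4165
d((-8, 0), (-5, 11)) = 11.4018 <-- minimum
d((-19, -16), (-5, 11)) = 30.4138

Closest pair: (-8, 0) and (-5, 11) with distance 11.4018

The closest pair is (-8, 0) and (-5, 11) with Euclidean distance 11.4018. For 5 points, brute-force pairwise comparison is shown above. For large n, the divide-and-conquer algorithm (sort by x, recurse on halves, check the dividing strip) achieves O(n log n).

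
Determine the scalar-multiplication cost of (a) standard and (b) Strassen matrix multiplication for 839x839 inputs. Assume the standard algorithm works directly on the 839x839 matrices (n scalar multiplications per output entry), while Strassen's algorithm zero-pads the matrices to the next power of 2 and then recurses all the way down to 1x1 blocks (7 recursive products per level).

Matrix multiplication for 839x839 matrices:

Strassen's algorithm requires power-of-2 dimensions. Pad 839x839 to 1024x1024 (next power of 2).

Standard algorithm: 839^3 = 590589719 multiplications
Strassen's algorithm: 7^(log2(1024)) = 7^10 = 282475249 multiplications
Savings: 590589719 - 282475249 = 308114470 multiplications

Standard: 590589719 multiplications (839^3). Strassen: 282475249 multiplications (7^10, after padding to 1024x1024). Strassen reduces 8 recursive multiplications to 7 at each level.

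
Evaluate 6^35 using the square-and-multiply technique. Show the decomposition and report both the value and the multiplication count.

Computing 6^35 by squaring (build up from 6^1; each line after the first costs one multiplication):

6^1 = 6
6^2 = (6^1)^2 = 6^2 = 36
6^4 = (6^2)^2 = 36^2 = 1296
6^8 = (6^4)^2 = 1296^2 = 1679616
6^16 = (6^8)^2 = 1679616^2 = 2821109907456
6^17 = 6 * 6^16 = 6 * 2821109907456 = 16926659444736
6^34 = (6^17)^2 = 16926659444736^2 = 286511799958070431838109696
6^35 = 6 * 6^34 = 6 * 286511799958070431838109696 = 1719070799748422591028658176

Result: 1719070799748422591028658176
Multiplications needed: 7 (7 lines after 6^1)

6^35 = 1719070799748422591028658176. Using exponentiation by squaring, this requires 7 multiplications. The key idea: if the exponent is even, square the half-power; if odd, multiply by the base once.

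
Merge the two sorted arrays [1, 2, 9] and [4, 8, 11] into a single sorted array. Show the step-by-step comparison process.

Merging process:

Compare 1 vs 4: take 1 from left. Merged: [1]
Compare 2 vs 4: take 2 from left. Merged: [1, 2]
Compare 9 vs 4: take 4 from right. Merged: [1, 2, 4]
Compare 9 vs 8: take 8 from right. Merged: [1, 2, 4, 8]
Compare 9 vs 11: take 9 from left. Merged: [1, 2, 4, 8, 9]
Append remaining from right: [11]. Merged: [1, 2, 4, 8, 9, 11]

Final merged array: [1, 2, 4, 8, 9, 11]
Total comparisons: 5

The merged array is [1, 2, 4, 8, 9, 11], requiring 5 comparisons. The merge step runs in O(n) time where n is the total number of elements.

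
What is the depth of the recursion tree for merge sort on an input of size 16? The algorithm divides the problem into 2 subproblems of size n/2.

For divide and conquer with division factor 2:

Problem sizes at each level:
Level 0: 16
Level 1: 8
Level 2: 4
Level 3: 2
Level 4: 1

The root is level 0 and the size-1 base case is level 4 (the tree spans levels 0 through 4, i.e. 5 levels counting the root), so the depth is the number of divisions: log_2(16) = 4

The recursion tree depth is log_2(16) = 4. At each level, the problem size is divided by 2, so it takes 4 divisions to reduce to a base case of size 1. The algorithm makes 2 recursive calls at each level.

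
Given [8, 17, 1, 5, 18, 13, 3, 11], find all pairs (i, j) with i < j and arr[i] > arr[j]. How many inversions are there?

Finding inversions in [8, 17, 1, 5, 18, 13, 3, 11]:

(0, 2): arr[0]=8 > arr[2]=1
(0, 3): arr[0]=8 > arr[3]=5
(0, 6): arr[0]=8 > arr[6]=3
(1, 2): arr[1]=17 > arr[2]=1
(1, 3): arr[1]=17 > arr[3]=5
(1, 5): arr[1]=17 > arr[5]=13
(1, 6): arr[1]=17 > arr[6]=3
(1, 7): arr[1]=17 > arr[7]=11
(3, 6): arr[3]=5 > arr[6]=3
(4, 5): arr[4]=18 > arr[5]=13
(4, 6): arr[4]=18 > arr[6]=3
(4, 7): arr[4]=18 > arr[7]=11
(5, 6): arr[5]=13 > arr[6]=3
(5, 7): arr[5]=13 > arr[7]=11

Total inversions: 14

The array has 14 inversion(s): (0,2), (0,3), (0,6), (1,2), (1,3), (1,5), (1,6), (1,7), (3,6), (4,5), (4,6), (4,7), (5,6), (5,7). Each pair (i,j) satisfies i < j and arr[i] > arr[j].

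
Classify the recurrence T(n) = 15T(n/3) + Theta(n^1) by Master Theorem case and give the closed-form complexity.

Master Theorem for T(n) = 15T(n/3) + O(n^1):

a = 15, b = 3, c = 1
log_b(a) = log_3(15) = 2.4650

Case 1: c = 1 < log_3(15) = 2.4650
T(n) = O(n^(log_3 15))

For T(n) = 15T(n/3) + O(n^1): log_3(15) = 2.4650. This is Case 1 of the Master Theorem (c < log_b(a), work dominated by leaves), giving O(n^(log_3 15)).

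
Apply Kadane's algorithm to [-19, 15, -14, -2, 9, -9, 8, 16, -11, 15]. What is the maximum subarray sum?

Using Kadane's algorithm on [-19, 15, -14, -2, 9, -9, 8, 16, -11, 15]:

Scanning through the array:
Position 1 (value 15): max_ending_here = 15, max_so_far = 15
Position 2 (value -14): max_ending_here = 1, max_so_far = 15
Position 3 (value -2): max_ending_here = -1, max_so_far = 15
Position 4 (value 9): max_ending_here = 9, max_so_far = 15
Position 5 (value -9): max_ending_here = 0, max_so_far = 15
Position 6 (value 8): max_ending_here = 8, max_so_far = 15
Position 7 (value 16): max_ending_here = 24, max_so_far = 24
Position 8 (value -11): max_ending_here = 13, max_so_far = 24
Position 9 (value 15): max_ending_here = 28, max_so_far = 28

Maximum subarray: [9, -9, 8, 16, -11, 15]
Maximum sum: 28

The maximum subarray is [9, -9, 8, 16, -11, 15] with sum 28. This subarray runs from index 4 to index 9.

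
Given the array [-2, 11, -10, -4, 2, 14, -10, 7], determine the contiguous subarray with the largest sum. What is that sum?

Using Kadane's algorithm on [-2, 11, -10, -4, 2, 14, -10, 7]:

Scanning through the array:
Position 1 (value 11): max_ending_here = 11, max_so_far = 11
Position 2 (value -10): max_ending_here = 1, max_so_far = 11
Position 3 (value -4): max_ending_here = -3, max_so_far = 11
Position 4 (value 2): max_ending_here = 2, max_so_far = 11
Position 5 (value 14): max_ending_here = 16, max_so_far = 16
Position 6 (value -10): max_ending_here = 6, max_so_far = 16
Position 7 (value 7): max_ending_here = 13, max_so_far = 16

Maximum subarray: [2, 14]
Maximum sum: 16

The maximum subarray is [2, 14] with sum 16. This subarray runs from index 4 to index 5.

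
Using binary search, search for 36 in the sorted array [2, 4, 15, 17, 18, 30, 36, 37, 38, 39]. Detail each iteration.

Binary search for 36 in [2, 4, 15, 17, 18, 30, 36, 37, 38, 39]:

lo=0, hi=9, mid=4, arr[mid]=18 -> 18 < 36, search right half
lo=5, hi=9, mid=7, arr[mid]=37 -> 37 > 36, search left half
lo=5, hi=6, mid=5, arr[mid]=30 -> 30 < 36, search right half
lo=6, hi=6, mid=6, arr[mid]=36 -> Found target at index 6!

Binary search finds 36 at index 6 after 4 comparisons. The search repeatedly halves the search space by comparing with the middle element.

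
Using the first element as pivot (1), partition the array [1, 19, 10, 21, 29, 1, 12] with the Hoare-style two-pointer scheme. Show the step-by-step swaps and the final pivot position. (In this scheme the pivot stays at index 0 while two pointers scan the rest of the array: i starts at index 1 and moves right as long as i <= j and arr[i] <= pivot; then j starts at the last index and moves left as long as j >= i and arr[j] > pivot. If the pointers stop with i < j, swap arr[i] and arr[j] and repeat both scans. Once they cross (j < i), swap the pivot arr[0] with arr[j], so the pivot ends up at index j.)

Hoare-style two-pointer partition with pivot = 1:

Initial array: [1, 19, 10, 21, 29, 1, 12]

Pointers start at i = 1, j = 6.
i stops at index 1 (arr[1]=19 > 1), j stops at index 5 (arr[5]=1 <= 1): swap arr[1] and arr[5], array becomes [1, 1, 10, 21, 29, 19, 12]
i ends at 2, j ends at 1: the pointers have crossed (j < i), so scanning stops.

Swap pivot arr[0] with arr[1] to place pivot at position 1: [1, 1, 10, 21, 29, 19, 12]
Pivot position: 1

After partitioning with pivot 1, the array becomes [1, 1, 10, 21, 29, 19, 12]. The pivot is placed at index 1. All elements to the left of the pivot are <= 1, and all elements to the right are > 1.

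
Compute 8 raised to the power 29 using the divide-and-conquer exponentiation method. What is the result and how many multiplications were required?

Computing 8^29 by squaring (build up from 8^1; each line after the first costs one multiplication):

8^1 = 8
8^2 = (8^1)^2 = 8^2 = 64
8^3 = 8 * 8^2 = 8 * 64 = 512
8^6 = (8^3)^2 = 512^2 = 262144
8^7 = 8 * 8^6 = 8 * 262144 = 2097152
8^14 = (8^7)^2 = 2097152^2 = 4398046511104
8^28 = (8^14)^2 = 4398046511104^2 = 19342813113834066795298816
8^29 = 8 * 8^28 = 8 * 19342813113834066795298816 = 154742504910672534362390528

Result: 154742504910672534362390528
Multiplications needed: 7 (7 lines after 8^1)

8^29 = 154742504910672534362390528. Using exponentiation by squaring, this requires 7 multiplications. The key idea: if the exponent is even, square the half-power; if odd, multiply by the base once.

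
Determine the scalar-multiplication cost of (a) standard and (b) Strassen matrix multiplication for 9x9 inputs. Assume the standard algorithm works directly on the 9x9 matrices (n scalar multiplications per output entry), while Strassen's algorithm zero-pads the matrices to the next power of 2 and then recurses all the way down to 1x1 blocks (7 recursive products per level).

Matrix multiplication for 9x9 matrices:

Strassen's algorithm requires power-of-2 dimensions. Pad 9x9 to 16x16 (next power of 2).

Standard algorithm: 9^3 = 729 multiplications
Strassen's algorithm: 7^(log2(16)) = 7^4 = 2401 multiplications
Difference: 729 - 2401 = -1672 (Strassen uses MORE here due to padding overhead — for small or just-over-power-of-2 n, padding can outweigh the per-level savings)

Standard: 729 multiplications (9^3). Strassen: 2401 multiplications (7^4, after padding to 16x16). Strassen reduces 8 recursive multiplications to 7 at each level.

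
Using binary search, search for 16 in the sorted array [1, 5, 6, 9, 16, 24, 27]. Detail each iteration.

Binary search for 16 in [1, 5, 6, 9, 16, 24, 27]:

lo=0, hi=6, mid=3, arr[mid]=9 -> 9 < 16, search right half
lo=4, hi=6, mid=5, arr[mid]=24 -> 24 > 16, search left half
lo=4, hi=4, mid=4, arr[mid]=16 -> Found target at index 4!

Binary search finds 16 at index 4 after 3 comparisons. The search repeatedly halves the search space by comparing with the middle element.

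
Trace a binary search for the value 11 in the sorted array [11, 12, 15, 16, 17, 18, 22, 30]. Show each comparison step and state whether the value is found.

Binary search for 11 in [11, 12, 15, 16, 17, 18, 22, 30]:

lo=0, hi=7, mid=3, arr[mid]=16 -> 16 > 11, search left half
lo=0, hi=2, mid=1, arr[mid]=12 -> 12 > 11, search left half
lo=0, hi=0, mid=0, arr[mid]=11 -> Found target at index 0!

Binary search finds 11 at index 0 after 3 comparisons. The search repeatedly halves the search space by comparing with the middle element.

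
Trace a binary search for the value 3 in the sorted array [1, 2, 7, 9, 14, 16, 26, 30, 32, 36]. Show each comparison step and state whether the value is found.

Binary search for 3 in [1, 2, 7, 9, 14, 16, 26, 30, 32, 36]:

lo=0, hi=9, mid=4, arr[mid]=14 -> 14 > 3, search left half
lo=0, hi=3, mid=1, arr[mid]=2 -> 2 < 3, search right half
lo=2, hi=3, mid=2, arr[mid]=7 -> 7 > 3, search left half
lo=2 > hi=1, target 3 not found

Binary search determines that 3 is not in the array after 3 comparisons. The search space was exhausted without finding the target.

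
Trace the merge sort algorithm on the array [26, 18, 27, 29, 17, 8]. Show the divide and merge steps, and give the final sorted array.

Merge sort trace:

Split: [26, 18, 27, 29, 17, 8] -> [26, 18, 27] and [29, 17, 8]
  Split: [26, 18, 27] -> [26] and [18, 27]
    Split: [18, 27] -> [18] and [27]
    Merge: [18] + [27] -> [18, 27]
  Merge: [26] + [18, 27] -> [18, 26, 27]
  Split: [29, 17, 8] -> [29] and [17, 8]
    Split: [17, 8] -> [17] and [8]
    Merge: [17] + [8] -> [8, 17]
  Merge: [29] + [8, 17] -> [8, 17, 29]
Merge: [18, 26, 27] + [8, 17, 29] -> [8, 17, 18, 26, 27, 29]

Final sorted array: [8, 17, 18, 26, 27, 29]

The merge sort proceeds by recursively splitting the array and merging sorted halves.
After all merges, the sorted array is [8, 17, 18, 26, 27, 29].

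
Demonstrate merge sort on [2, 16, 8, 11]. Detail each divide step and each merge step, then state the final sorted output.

Merge sort trace:

Split: [2, 16, 8, 11] -> [2, 16] and [8, 11]
  Split: [2, 16] -> [2] and [16]
  Merge: [2] + [16] -> [2, 16]
  Split: [8, 11] -> [8] and [11]
  Merge: [8] + [11] -> [8, 11]
Merge: [2, 16] + [8, 11] -> [2, 8, 11, 16]

Final sorted array: [2, 8, 11, 16]

The merge sort proceeds by recursively splitting the array and merging sorted halves.
After all merges, the sorted array is [2, 8, 11, 16].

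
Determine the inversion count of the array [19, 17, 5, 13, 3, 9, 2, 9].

Finding inversions in [19, 17, 5, 13, 3, 9, 2, 9]:

(0, 1): arr[0]=19 > arr[1]=17
(0, 2): arr[0]=19 > arr[2]=5
(0, 3): arr[0]=19 > arr[3]=13
(0, 4): arr[0]=19 > arr[4]=3
(0, 5): arr[0]=19 > arr[5]=9
(0, 6): arr[0]=19 > arr[6]=2
(0, 7): arr[0]=19 > arr[7]=9
(1, 2): arr[1]=17 > arr[2]=5
(1, 3): arr[1]=17 > arr[3]=13
(1, 4): arr[1]=17 > arr[4]=3
(1, 5): arr[1]=17 > arr[5]=9
(1, 6): arr[1]=17 > arr[6]=2
(1, 7): arr[1]=17 > arr[7]=9
(2, 4): arr[2]=5 > arr[4]=3
(2, 6): arr[2]=5 > arr[6]=2
(3, 4): arr[3]=13 > arr[4]=3
(3, 5): arr[3]=13 > arr[5]=9
(3, 6): arr[3]=13 > arr[6]=2
(3, 7): arr[3]=13 > arr[7]=9
(4, 6): arr[4]=3 > arr[6]=2
(5, 6): arr[5]=9 > arr[6]=2

Total inversions: 21

The array has 21 inversion(s): (0,1), (0,2), (0,3), (0,4), (0,5), (0,6), (0,7), (1,2), (1,3), (1,4), (1,5), (1,6), (1,7), (2,4), (2,6), (3,4), (3,5), (3,6), (3,7), (4,6), (5,6). Each pair (i,j) satisfies i < j and arr[i] > arr[j].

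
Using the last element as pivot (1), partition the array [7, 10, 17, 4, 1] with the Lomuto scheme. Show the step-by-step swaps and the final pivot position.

Lomuto partition with pivot = 1:

Initial array: [7, 10, 17, 4, 1]

arr[0]=7 > 1: no swap
arr[1]=10 > 1: no swap
arr[2]=17 > 1: no swap
arr[3]=4 > 1: no swap

Place pivot at position 0: [1, 10, 17, 4, 7]
Pivot position: 0

After partitioning with pivot 1, the array becomes [1, 10, 17, 4, 7]. The pivot is placed at index 0. All elements to the left of the pivot are <= 1, and all elements to the right are > 1.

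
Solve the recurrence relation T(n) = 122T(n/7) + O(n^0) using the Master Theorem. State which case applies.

Master Theorem for T(n) = 122T(n/7) + O(n^0):

a = 122, b = 7, c = 0
log_b(a) = log_7(122) = 2.4688

Case 1: c = 0 < log_7(122) = 2.4688
T(n) = O(n^(log_7 122))

For T(n) = 122T(n/7) + O(n^0): log_7(122) = 2.4688. This is Case 1 of the Master Theorem (c < log_b(a), work dominated by leaves), giving O(n^(log_7 122)).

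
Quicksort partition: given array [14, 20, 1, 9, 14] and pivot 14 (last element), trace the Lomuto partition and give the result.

Lomuto partition with pivot = 14:

Initial array: [14, 20, 1, 9, 14]

arr[0]=14 <= 14: swap with position 0, array becomes [14, 20, 1, 9, 14]
arr[1]=20 > 14: no swap
arr[2]=1 <= 14: swap with position 1, array becomes [14, 1, 20, 9, 14]
arr[3]=9 <= 14: swap with position 2, array becomes [14, 1, 9, 20, 14]

Place pivot at position 3: [14, 1, 9, 14, 20]
Pivot position: 3

After partitioning with pivot 14, the array becomes [14, 1, 9, 14, 20]. The pivot is placed at index 3. All elements to the left of the pivot are <= 14, and all elements to the right are > 14.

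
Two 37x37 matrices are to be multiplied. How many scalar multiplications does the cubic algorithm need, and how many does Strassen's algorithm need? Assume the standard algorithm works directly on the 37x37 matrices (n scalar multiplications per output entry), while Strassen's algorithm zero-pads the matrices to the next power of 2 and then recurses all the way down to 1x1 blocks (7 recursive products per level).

Matrix multiplication for 37x37 matrices:

Strassen's algorithm requires power-of-2 dimensions. Pad 37x37 to 64x64 (next power of 2).

Standard algorithm: 37^3 = 50653 multiplications
Strassen's algorithm: 7^(log2(64)) = 7^6 = 117649 multiplications
Difference: 50653 - 117649 = -66996 (Strassen uses MORE here due to padding overhead — for small or just-over-power-of-2 n, padding can outweigh the per-level savings)

Standard: 50653 multiplications (37^3). Strassen: 117649 multiplications (7^6, after padding to 64x64). Strassen reduces 8 recursive multiplications to 7 at each level.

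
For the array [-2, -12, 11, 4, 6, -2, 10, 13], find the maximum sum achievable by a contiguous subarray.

Using Kadane's algorithm on [-2, -12, 11, 4, 6, -2, 10, 13]:

Scanning through the array:
Position 1 (value -12): max_ending_here = -12, max_so_far = -2
Position 2 (value 11): max_ending_here = 11, max_so_far = 11
Position 3 (value 4): max_ending_here = 15, max_so_far = 15
Position 4 (value 6): max_ending_here = 21, max_so_far = 21
Position 5 (value -2): max_ending_here = 19, max_so_far = 21
Position 6 (value 10): max_ending_here = 29, max_so_far = 29
Position 7 (value 13): max_ending_here = 42, max_so_far = 42

Maximum subarray: [11, 4, 6, -2, 10, 13]
Maximum sum: 42

The maximum subarray is [11, 4, 6, -2, 10, 13] with sum 42. This subarray runs from index 2 to index 7.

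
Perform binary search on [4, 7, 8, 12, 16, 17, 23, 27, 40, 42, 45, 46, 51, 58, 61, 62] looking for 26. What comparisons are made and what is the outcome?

Binary search for 26 in [4, 7, 8, 12, 16, 17, 23, 27, 40, 42, 45, 46, 51, 58, 61, 62]:

lo=0, hi=15, mid=7, arr[mid]=27 -> 27 > 26, search left half
lo=0, hi=6, mid=3, arr[mid]=12 -> 12 < 26, search right half
lo=4, hi=6, mid=5, arr[mid]=17 -> 17 < 26, search right half
lo=6, hi=6, mid=6, arr[mid]=23 -> 23 < 26, search right half
lo=7 > hi=6, target 26 not found

Binary search determines that 26 is not in the array after 4 comparisons. The search space was exhausted without finding the target.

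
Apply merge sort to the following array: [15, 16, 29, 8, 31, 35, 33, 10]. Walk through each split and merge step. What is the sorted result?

Merge sort trace:

Split: [15, 16, 29, 8, 31, 35, 33, 10] -> [15, 16, 29, 8] and [31, 35, 33, 10]
  Split: [15, 16, 29, 8] -> [15, 16] and [29, 8]
    Split: [15, 16] -> [15] and [16]
    Merge: [15] + [16] -> [15, 16]
    Split: [29, 8] -> [29] and [8]
    Merge: [29] + [8] -> [8, 29]
  Merge: [15, 16] + [8, 29] -> [8, 15, 16, 29]
  Split: [31, 35, 33, 10] -> [31, 35] and [33, 10]
    Split: [31, 35] -> [31] and [35]
    Merge: [31] + [35] -> [31, 35]
    Split: [33, 10] -> [33] and [10]
    Merge: [33] + [10] -> [10, 33]
  Merge: [31, 35] + [10, 33] -> [10, 31, 33, 35]
Merge: [8, 15, 16, 29] + [10, 31, 33, 35] -> [8, 10, 15, 16, 29, 31, 33, 35]

Final sorted array: [8, 10, 15, 16, 29, 31, 33, 35]

The merge sort proceeds by recursively splitting the array and merging sorted halves.
After all merges, the sorted array is [8, 10, 15, 16, 29, 31, 33, 35].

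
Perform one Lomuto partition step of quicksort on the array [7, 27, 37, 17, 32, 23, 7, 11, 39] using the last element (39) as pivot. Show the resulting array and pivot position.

Lomuto partition with pivot = 39:

Initial array: [7, 27, 37, 17, 32, 23, 7, 11, 39]

arr[0]=7 <= 39: swap with position 0, array becomes [7, 27, 37, 17, 32, 23, 7, 11, 39]
arr[1]=27 <= 39: swap with position 1, array becomes [7, 27, 37, 17, 32, 23, 7, 11, 39]
arr[2]=37 <= 39: swap with position 2, array becomes [7, 27, 37, 17, 32, 23, 7, 11, 39]
arr[3]=17 <= 39: swap with position 3, array becomes [7, 27, 37, 17, 32, 23, 7, 11, 39]
arr[4]=32 <= 39: swap with position 4, array becomes [7, 27, 37, 17, 32, 23, 7, 11, 39]
arr[5]=23 <= 39: swap with position 5, array becomes [7, 27, 37, 17, 32, 23, 7, 11, 39]
arr[6]=7 <= 39: swap with position 6, array becomes [7, 27, 37, 17, 32, 23, 7, 11, 39]
arr[7]=11 <= 39: swap with position 7, array becomes [7, 27, 37, 17, 32, 23, 7, 11, 39]

Place pivot at position 8: [7, 27, 37, 17, 32, 23, 7, 11, 39]
Pivot position: 8

After partitioning with pivot 39, the array becomes [7, 27, 37, 17, 32, 23, 7, 11, 39]. The pivot is placed at index 8. All elements to the left of the pivot are <= 39, and all elements to the right are > 39.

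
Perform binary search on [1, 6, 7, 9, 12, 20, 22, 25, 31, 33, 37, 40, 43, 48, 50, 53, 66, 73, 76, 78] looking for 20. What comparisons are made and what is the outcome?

Binary search for 20 in [1, 6, 7, 9, 12, 20, 22, 25, 31, 33, 37, 40, 43, 48, 50, 53, 66, 73, 76, 78]:

lo=0, hi=19, mid=9, arr[mid]=33 -> 33 > 20, search left half
lo=0, hi=8, mid=4, arr[mid]=12 -> 12 < 20, search right half
lo=5, hi=8, mid=6, arr[mid]=22 -> 22 > 20, search left half
lo=5, hi=5, mid=5, arr[mid]=20 -> Found target at index 5!

Binary search finds 20 at index 5 after 4 comparisons. The search repeatedly halves the search space by comparing with the middle element.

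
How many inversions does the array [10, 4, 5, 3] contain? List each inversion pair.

Finding inversions in [10, 4, 5, 3]:

(0, 1): arr[0]=10 > arr[1]=4
(0, 2): arr[0]=10 > arr[2]=5
(0, 3): arr[0]=10 > arr[3]=3
(1, 3): arr[1]=4 > arr[3]=3
(2, 3): arr[2]=5 > arr[3]=3

Total inversions: 5

The array has 5 inversion(s): (0,1), (0,2), (0,3), (1,3), (2,3). Each pair (i,j) satisfies i < j and arr[i] > arr[j].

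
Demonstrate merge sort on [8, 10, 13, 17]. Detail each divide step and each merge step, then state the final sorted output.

Merge sort trace:

Split: [8, 10, 13, 17] -> [8, 10] and [13, 17]
  Split: [8, 10] -> [8] and [10]
  Merge: [8] + [10] -> [8, 10]
  Split: [13, 17] -> [13] and [17]
  Merge: [13] + [17] -> [13, 17]
Merge: [8, 10] + [13, 17] -> [8, 10, 13, 17]

Final sorted array: [8, 10, 13, 17]

The merge sort proceeds by recursively splitting the array and merging sorted halves.
After all merges, the sorted array is [8, 10, 13, 17].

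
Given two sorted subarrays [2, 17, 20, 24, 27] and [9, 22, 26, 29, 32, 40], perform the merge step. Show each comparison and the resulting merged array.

Merging process:

Compare 2 vs 9: take 2 from left. Merged: [2]
Compare 17 vs 9: take 9 from right. Merged: [2, 9]
Compare 17 vs 22: take 17 from left. Merged: [2, 9, 17]
Compare 20 vs 22: take 20 from left. Merged: [2, 9, 17, 20]
Compare 24 vs 22: take 22 from right. Merged: [2, 9, 17, 20, 22]
Compare 24 vs 26: take 24 from left. Merged: [2, 9, 17, 20, 22, 24]
Compare 27 vs 26: take 26 from right. Merged: [2, 9, 17, 20, 22, 24, 26]
Compare 27 vs 29: take 27 from left. Merged: [2, 9, 17, 20, 22, 24, 26, 27]
Append remaining from right: [29, 32, 40]. Merged: [2, 9, 17, 20, 22, 24, 26, 27, 29, 32, 40]

Final merged array: [2, 9, 17, 20, 22, 24, 26, 27, 29, 32, 40]
Total comparisons: 8

The merged array is [2, 9, 17, 20, 22, 24, 26, 27, 29, 32, 40], requiring 8 comparisons. The merge step runs in O(n) time where n is the total number of elements.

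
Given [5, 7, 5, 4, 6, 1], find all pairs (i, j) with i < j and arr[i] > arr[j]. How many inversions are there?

Finding inversions in [5, 7, 5, 4, 6, 1]:

(0, 3): arr[0]=5 > arr[3]=4
(0, 5): arr[0]=5 > arr[5]=1
(1, 2): arr[1]=7 > arr[2]=5
(1, 3): arr[1]=7 > arr[3]=4
(1, 4): arr[1]=7 > arr[4]=6
(1, 5): arr[1]=7 > arr[5]=1
(2, 3): arr[2]=5 > arr[3]=4
(2, 5): arr[2]=5 > arr[5]=1
(3, 5): arr[3]=4 > arr[5]=1
(4, 5): arr[4]=6 > arr[5]=1

Total inversions: 10

The array has 10 inversion(s): (0,3), (0,5), (1,2), (1,3), (1,4), (1,5), (2,3), (2,5), (3,5), (4,5). Each pair (i,j) satisfies i < j and arr[i] > arr[j].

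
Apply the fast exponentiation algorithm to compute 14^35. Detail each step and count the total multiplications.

Computing 14^35 by squaring (build up from 14^1; each line after the first costs one multiplication):

14^1 = 14
14^2 = (14^1)^2 = 14^2 = 196
14^4 = (14^2)^2 = 196^2 = 38416
14^8 = (14^4)^2 = 38416^2 = 1475789056
14^16 = (14^8)^2 = 1475789056^2 = 2177953337809371136
14^17 = 14 * 14^16 = 14 * 2177953337809371136 = 30491346729331195904
14^34 = (14^17)^2 = 30491346729331195904^2 = 929722225368296217729286886758826377216
14^35 = 14 * 14^34 = 14 * 929722225368296217729286886758826377216 = 13016111155156147048210016414623569281024

Result: 13016111155156147048210016414623569281024
Multiplications needed: 7 (7 lines after 14^1)

14^35 = 13016111155156147048210016414623569281024. Using exponentiation by squaring, this requires 7 multiplications. The key idea: if the exponent is even, square the half-power; if odd, multiply by the base once.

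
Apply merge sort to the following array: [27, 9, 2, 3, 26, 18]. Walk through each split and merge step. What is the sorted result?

Merge sort trace:

Split: [27, 9, 2, 3, 26, 18] -> [27, 9, 2] and [3, 26, 18]
  Split: [27, 9, 2] -> [27] and [9, 2]
    Split: [9, 2] -> [9] and [2]
    Merge: [9] + [2] -> [2, 9]
  Merge: [27] + [2, 9] -> [2, 9, 27]
  Split: [3, 26, 18] -> [3] and [26, 18]
    Split: [26, 18] -> [26] and [18]
    Merge: [26] + [18] -> [18, 26]
  Merge: [3] + [18, 26] -> [3, 18, 26]
Merge: [2, 9, 27] + [3, 18, 26] -> [2, 3, 9, 18, 26, 27]

Final sorted array: [2, 3, 9, 18, 26, 27]

The merge sort proceeds by recursively splitting the array and merging sorted halves.
After all merges, the sorted array is [2, 3, 9, 18, 26, 27].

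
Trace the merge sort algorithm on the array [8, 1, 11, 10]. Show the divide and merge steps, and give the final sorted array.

Merge sort trace:

Split: [8, 1, 11, 10] -> [8, 1] and [11, 10]
  Split: [8, 1] -> [8] and [1]
  Merge: [8] + [1] -> [1, 8]
  Split: [11, 10] -> [11] and [10]
  Merge: [11] + [10] -> [10, 11]
Merge: [1, 8] + [10, 11] -> [1, 8, 10, 11]

Final sorted array: [1, 8, 10, 11]

The merge sort proceeds by recursively splitting the array and merging sorted halves.
After all merges, the sorted array is [1, 8, 10, 11].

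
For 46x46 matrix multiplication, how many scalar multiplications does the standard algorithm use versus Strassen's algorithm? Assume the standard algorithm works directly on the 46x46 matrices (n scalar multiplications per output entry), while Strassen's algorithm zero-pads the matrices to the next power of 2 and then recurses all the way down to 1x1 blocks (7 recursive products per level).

Matrix multiplication for 46x46 matrices:

Strassen's algorithm requires power-of-2 dimensions. Pad 46x46 to 64x64 (next power of 2).

Standard algorithm: 46^3 = 97336 multiplications
Strassen's algorithm: 7^(log2(64)) = 7^6 = 117649 multiplications
Difference: 97336 - 117649 = -20313 (Strassen uses MORE here due to padding overhead — for small or just-over-power-of-2 n, padding can outweigh the per-level savings)

Standard: 97336 multiplications (46^3). Strassen: 117649 multiplications (7^6, after padding to 64x64). Strassen reduces 8 recursive multiplications to 7 at each level.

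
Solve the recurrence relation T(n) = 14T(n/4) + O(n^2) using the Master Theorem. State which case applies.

Master Theorem for T(n) = 14T(n/4) + O(n^2):

a = 14, b = 4, c = 2
log_b(a) = log_4(14) = 1.9037

Case 3: c = 2 > log_4(14) = 1.9037
T(n) = O(n^2) = O(n^2)

For T(n) = 14T(n/4) + O(n^2): log_4(14) = 1.9037. This is Case 3 of the Master Theorem (c > log_b(a), work dominated by root), giving O(n^2).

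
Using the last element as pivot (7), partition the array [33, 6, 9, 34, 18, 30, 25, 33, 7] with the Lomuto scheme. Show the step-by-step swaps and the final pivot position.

Lomuto partition with pivot = 7:

Initial array: [33, 6, 9, 34, 18, 30, 25, 33, 7]

arr[0]=33 > 7: no swap
arr[1]=6 <= 7: swap with position 0, array becomes [6, 33, 9, 34, 18, 30, 25, 33, 7]
arr[2]=9 > 7: no swap
arr[3]=34 > 7: no swap
arr[4]=18 > 7: no swap
arr[5]=30 > 7: no swap
arr[6]=25 > 7: no swap
arr[7]=33 > 7: no swap

Place pivot at position 1: [6, 7, 9, 34, 18, 30, 25, 33, 33]
Pivot position: 1

After partitioning with pivot 7, the array becomes [6, 7, 9, 34, 18, 30, 25, 33, 33]. The pivot is placed at index 1. All elements to the left of the pivot are <= 7, and all elements to the right are > 7.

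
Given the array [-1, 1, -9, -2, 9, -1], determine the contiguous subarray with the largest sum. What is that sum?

Using Kadane's algorithm on [-1, 1, -9, -2, 9, -1]:

Scanning through the array:
Position 1 (value 1): max_ending_here = 1, max_so_far = 1
Position 2 (value -9): max_ending_here = -8, max_so_far = 1
Position 3 (value -2): max_ending_here = -2, max_so_far = 1
Position 4 (value 9): max_ending_here = 9, max_so_far = 9
Position 5 (value -1): max_ending_here = 8, max_so_far = 9

Maximum subarray: [9]
Maximum sum: 9

The maximum subarray is [9] with sum 9. This subarray runs from index 4 to index 4.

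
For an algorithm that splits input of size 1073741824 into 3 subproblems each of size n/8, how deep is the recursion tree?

For divide and conquer with division factor 8:

Problem sizes at each level:
Level 0: 1073741824
Level 1: 134217728
Level 2: 16777216
Level 3: 2097152
Level 4: 262144
Level 5: 32768
Level 6: 4096
Level 7: 512
Level 8: 64
Level 9: 8
Level 10: 1

The root is level 0 and the size-1 base case is level 10 (the tree spans levels 0 through 10, i.e. 11 levels counting the root), so the depth is the number of divisions: log_8(1073741824) = 10

The recursion tree depth is log_8(1073741824) = 10. At each level, the problem size is divided by 8, so it takes 10 divisions to reduce to a base case of size 1. The algorithm makes 3 recursive calls at each level.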